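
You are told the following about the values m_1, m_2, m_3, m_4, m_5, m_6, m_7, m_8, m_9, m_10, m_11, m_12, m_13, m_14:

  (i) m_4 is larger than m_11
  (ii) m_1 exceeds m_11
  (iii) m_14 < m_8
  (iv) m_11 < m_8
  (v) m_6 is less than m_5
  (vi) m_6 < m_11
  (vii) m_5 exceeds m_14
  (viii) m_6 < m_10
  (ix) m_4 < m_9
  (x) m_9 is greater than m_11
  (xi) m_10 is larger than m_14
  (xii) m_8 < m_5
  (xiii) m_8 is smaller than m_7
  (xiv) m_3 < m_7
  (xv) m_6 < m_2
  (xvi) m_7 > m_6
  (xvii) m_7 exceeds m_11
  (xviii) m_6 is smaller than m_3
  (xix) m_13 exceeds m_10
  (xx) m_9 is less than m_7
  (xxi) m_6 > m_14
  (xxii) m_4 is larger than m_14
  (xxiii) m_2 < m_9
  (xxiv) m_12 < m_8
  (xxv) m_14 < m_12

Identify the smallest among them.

m_6 is not least since m_14 < m_6; m_11 is not least since m_6 < m_11; m_2 is not least since m_6 < m_2; m_4 is not least since m_11 < m_4; m_10 is not least since m_14 < m_10; m_12 is not least since m_14 < m_12; m_1 is not least since m_11 < m_1; m_13 is not least since m_10 < m_13; m_8 is not least since m_14 < m_8; m_9 is not least since m_2 < m_9; m_3 is not least since m_6 < m_3; m_5 is not least since m_6 < m_5; m_7 is not least since m_8 < m_7.
Only m_14 has nothing below it, so m_14 is the smallest.

m_14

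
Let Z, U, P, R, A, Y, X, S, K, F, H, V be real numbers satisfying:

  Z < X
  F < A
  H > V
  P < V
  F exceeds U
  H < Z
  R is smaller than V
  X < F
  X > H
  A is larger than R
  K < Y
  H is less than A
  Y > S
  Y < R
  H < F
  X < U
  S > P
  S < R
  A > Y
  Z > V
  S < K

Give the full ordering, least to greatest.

P < S < K < Y < R < V < H < Z < X < U < F < A

Nothing is placed below P, so it is least; from there P < S; S < K; K < Y; Y < R; R < V; V < H; H < Z; Z < X; X < U; U < F; F < A, each given directly.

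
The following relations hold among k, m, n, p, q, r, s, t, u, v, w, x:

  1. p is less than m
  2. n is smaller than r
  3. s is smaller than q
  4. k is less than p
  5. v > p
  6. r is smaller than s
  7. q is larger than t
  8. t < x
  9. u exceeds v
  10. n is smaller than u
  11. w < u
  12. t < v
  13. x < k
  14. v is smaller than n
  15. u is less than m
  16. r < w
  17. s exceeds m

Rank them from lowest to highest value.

t < x < k < p < v < n < r < w < u < m < s < q

Nothing is placed below t, so it is least; from there t < x; x < k; k < p; p < v; v < n; n < r; r < w; w < u; u < m; m < s; s < q, each given directly.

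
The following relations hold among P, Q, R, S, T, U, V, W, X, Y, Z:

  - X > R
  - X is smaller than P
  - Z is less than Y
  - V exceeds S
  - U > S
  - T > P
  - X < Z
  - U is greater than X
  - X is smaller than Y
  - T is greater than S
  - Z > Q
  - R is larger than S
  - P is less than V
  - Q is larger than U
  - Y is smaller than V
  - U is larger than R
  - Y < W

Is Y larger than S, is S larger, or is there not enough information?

Y

S < R and R < X give S < X.
With X < U: S < R < X < U.
With U < Q: S < R < X < U < Q.
With Q < Z: S < R < X < U < Q < Z.
With Z < Y: S < R < X < U < Q < Z < Y.
So Y is larger.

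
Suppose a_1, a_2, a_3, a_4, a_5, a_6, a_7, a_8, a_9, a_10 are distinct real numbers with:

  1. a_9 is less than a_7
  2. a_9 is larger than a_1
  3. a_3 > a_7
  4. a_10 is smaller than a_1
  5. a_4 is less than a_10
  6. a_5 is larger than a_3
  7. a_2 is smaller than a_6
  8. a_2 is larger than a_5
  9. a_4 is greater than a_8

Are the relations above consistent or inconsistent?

consistent

Every relation is compatible with a_8 < a_4 < a_10 < a_1 < a_9 < a_7 < a_3 < a_5 < a_2 < a_6; the set is consistent.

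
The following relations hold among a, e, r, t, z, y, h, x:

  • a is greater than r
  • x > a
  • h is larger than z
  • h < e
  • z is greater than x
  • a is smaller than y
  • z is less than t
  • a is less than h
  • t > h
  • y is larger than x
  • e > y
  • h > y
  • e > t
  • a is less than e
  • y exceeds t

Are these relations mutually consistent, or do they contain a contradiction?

inconsistent

We have h < t stated directly, yet also t < y < h by chaining the others — so t < h. Contradiction.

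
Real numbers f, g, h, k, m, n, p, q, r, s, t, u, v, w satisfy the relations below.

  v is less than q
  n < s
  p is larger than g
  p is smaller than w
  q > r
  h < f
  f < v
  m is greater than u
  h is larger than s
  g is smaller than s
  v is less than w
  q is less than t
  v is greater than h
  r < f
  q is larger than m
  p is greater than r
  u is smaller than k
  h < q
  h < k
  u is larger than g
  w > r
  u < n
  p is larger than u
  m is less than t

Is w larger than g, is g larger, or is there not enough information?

g < u and u < n give g < n.
With n < s: g < u < n < s.
With s < h: g < u < n < s < h.
Then h < f extends the chain to f.
Then f < v extends the chain to v.
With v < w: g < u < n < s < h < f < v < w.
So w is larger.

w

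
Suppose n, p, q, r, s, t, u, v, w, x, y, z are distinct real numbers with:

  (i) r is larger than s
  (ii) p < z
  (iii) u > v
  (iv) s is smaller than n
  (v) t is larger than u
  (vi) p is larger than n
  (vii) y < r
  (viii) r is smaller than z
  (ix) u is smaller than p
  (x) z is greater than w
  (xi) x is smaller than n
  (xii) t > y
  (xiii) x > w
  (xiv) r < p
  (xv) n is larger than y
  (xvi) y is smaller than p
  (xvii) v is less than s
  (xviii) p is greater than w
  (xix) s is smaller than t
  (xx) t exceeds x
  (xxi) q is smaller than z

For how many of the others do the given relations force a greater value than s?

Directly above s: n, t, r.
One step further: p, z (5 so far).
No other element is forced above s by the given relations, so the count is 5.

5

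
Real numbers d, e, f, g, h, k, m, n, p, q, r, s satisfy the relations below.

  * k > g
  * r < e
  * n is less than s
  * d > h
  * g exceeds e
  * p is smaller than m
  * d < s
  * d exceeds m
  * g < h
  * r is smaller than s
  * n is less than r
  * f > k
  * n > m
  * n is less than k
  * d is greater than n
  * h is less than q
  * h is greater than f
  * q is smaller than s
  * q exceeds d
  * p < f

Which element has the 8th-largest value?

Chaining the given pairs: p < m < n < r < e < g < k < f < h < d < q < s.
Counting 8 from the largest end gives e.

e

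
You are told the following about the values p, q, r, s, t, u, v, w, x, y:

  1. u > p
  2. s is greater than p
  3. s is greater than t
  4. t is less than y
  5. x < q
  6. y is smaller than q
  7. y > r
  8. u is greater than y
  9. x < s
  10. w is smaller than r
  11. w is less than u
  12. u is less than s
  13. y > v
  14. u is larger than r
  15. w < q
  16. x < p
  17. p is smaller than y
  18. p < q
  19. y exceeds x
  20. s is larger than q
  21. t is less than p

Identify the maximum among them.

s

Chaining downward from s: directly below it, t, x, p, u, q; then w, r, y; then v.
That covers every other element, and nothing is given above s, so s is the maximum.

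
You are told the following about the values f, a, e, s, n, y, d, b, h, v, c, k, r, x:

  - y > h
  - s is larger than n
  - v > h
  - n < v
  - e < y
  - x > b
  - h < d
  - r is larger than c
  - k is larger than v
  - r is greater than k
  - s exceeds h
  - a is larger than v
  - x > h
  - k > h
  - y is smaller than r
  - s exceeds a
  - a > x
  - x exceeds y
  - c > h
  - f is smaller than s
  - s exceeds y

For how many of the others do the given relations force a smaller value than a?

7

The elements the relations force below a are e, h, n, b, v, y, x — no chain reaches any other.
That is 7.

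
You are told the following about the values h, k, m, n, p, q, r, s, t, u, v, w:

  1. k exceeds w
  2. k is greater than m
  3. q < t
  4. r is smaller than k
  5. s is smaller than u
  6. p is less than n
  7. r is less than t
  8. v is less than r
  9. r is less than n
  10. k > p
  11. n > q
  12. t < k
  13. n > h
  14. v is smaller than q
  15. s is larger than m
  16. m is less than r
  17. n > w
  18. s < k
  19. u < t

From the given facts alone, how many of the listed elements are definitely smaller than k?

9

The elements the relations force below k are m, s, v, q, u, w, r, t, p — no chain reaches any other.
That is 9.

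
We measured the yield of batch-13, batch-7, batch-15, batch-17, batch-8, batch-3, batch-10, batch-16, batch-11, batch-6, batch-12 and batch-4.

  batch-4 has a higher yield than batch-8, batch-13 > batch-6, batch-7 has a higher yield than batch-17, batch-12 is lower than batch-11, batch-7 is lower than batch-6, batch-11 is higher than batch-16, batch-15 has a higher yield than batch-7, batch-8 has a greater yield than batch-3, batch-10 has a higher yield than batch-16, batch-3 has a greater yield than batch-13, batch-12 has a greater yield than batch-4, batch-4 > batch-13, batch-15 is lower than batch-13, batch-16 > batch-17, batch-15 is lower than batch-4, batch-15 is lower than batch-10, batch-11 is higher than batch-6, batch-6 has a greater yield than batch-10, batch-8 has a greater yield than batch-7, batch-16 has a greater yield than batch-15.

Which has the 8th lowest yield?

batch-3

Chaining the given pairs: batch-17 < batch-7 < batch-15 < batch-16 < batch-10 < batch-6 < batch-13 < batch-3 < batch-8 < batch-4 < batch-12 < batch-11.
Counting 8 from the smallest end gives batch-3.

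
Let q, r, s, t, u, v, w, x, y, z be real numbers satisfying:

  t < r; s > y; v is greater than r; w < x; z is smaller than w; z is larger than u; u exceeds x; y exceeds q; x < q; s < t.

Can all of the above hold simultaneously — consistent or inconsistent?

We have x < u stated directly, yet also u < z < w < x by chaining the others — so u < x. Contradiction.

inconsistent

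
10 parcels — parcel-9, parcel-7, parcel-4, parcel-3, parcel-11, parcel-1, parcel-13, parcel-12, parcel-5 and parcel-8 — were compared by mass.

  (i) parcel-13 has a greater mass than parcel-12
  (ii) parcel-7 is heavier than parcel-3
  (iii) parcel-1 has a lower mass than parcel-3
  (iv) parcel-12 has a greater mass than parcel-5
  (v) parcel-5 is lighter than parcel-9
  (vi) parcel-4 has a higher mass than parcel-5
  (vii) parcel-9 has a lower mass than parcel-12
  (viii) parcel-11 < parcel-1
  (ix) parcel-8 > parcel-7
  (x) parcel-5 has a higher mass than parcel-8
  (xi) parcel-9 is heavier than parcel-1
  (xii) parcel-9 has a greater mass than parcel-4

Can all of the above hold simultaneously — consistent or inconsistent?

consistent

Every relation is compatible with parcel-11 < parcel-1 < parcel-3 < parcel-7 < parcel-8 < parcel-5 < parcel-4 < parcel-9 < parcel-12 < parcel-13; the set is consistent.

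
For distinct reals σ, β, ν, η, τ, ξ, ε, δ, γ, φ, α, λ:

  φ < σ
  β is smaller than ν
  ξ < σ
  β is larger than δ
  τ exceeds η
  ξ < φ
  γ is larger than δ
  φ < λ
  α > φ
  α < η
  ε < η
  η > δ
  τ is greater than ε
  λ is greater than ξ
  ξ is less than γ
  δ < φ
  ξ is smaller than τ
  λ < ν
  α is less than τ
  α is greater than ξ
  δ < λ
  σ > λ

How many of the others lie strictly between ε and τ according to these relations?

The relations place ε below τ. An element lies strictly between them when it is forced above ε and also forced below τ.
Above ε: {η}. Below τ: {ξ, δ, φ, α, η}.
Intersection: {η} — 1.

1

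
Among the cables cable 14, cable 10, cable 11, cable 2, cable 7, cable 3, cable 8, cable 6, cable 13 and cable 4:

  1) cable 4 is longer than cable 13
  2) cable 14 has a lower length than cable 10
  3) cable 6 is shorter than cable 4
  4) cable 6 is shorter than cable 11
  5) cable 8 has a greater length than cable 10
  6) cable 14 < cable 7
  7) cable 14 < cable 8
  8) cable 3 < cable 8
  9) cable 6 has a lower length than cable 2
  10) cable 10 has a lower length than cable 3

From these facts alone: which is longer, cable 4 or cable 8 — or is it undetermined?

undetermined

Following every chain through cable 4: below cable 4 we get cable 13, cable 6.
cable 8 is not reached, and no chain runs the other way from cable 8 to cable 4.
So the given relations leave the order of cable 4 and cable 8 undetermined.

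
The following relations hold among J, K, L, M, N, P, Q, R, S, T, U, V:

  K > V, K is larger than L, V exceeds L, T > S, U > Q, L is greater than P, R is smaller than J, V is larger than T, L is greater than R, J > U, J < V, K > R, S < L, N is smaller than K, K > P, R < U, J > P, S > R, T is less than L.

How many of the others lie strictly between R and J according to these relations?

Chaining upward from R reaches: U, S, T, L, V, K.
Chaining downward from J reaches: Q, P, U.
Strictly between R and J are those in both lists: U — 1 element.

1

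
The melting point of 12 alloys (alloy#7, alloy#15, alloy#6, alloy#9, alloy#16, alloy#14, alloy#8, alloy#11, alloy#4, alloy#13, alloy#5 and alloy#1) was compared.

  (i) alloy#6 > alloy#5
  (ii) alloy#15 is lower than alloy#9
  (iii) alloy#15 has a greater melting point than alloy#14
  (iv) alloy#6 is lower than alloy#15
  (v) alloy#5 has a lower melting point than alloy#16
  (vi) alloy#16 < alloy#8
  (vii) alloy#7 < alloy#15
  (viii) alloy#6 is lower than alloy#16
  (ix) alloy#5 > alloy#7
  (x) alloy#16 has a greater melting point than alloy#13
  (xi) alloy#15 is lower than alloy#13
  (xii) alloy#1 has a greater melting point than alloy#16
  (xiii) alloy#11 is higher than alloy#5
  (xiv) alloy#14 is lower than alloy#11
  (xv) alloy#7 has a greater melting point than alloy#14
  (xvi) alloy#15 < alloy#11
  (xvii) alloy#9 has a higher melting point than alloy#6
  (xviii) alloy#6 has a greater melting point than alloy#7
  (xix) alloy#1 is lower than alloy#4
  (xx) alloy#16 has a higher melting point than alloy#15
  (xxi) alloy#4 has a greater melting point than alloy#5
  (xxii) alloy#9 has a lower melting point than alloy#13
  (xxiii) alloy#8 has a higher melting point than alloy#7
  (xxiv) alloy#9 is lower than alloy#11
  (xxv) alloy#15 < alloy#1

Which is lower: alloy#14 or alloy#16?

Chaining the given relations: alloy#14 < alloy#7 < alloy#5 < alloy#6 < alloy#15 < alloy#9 < alloy#13 < alloy#16.
So alloy#14 < alloy#16; alloy#14 is the lower of the two.

alloy#14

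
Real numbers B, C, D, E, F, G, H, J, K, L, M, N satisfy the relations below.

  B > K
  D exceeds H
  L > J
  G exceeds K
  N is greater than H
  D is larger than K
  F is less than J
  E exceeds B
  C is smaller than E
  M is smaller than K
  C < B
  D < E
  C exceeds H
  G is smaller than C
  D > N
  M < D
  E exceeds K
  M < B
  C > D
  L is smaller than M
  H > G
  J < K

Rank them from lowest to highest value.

The consecutive links are each given: F < J; J < L; L < M; M < K; K < G; G < H; H < N; N < D; D < C; C < B; B < E.

F < J < L < M < K < G < H < N < D < C < B < E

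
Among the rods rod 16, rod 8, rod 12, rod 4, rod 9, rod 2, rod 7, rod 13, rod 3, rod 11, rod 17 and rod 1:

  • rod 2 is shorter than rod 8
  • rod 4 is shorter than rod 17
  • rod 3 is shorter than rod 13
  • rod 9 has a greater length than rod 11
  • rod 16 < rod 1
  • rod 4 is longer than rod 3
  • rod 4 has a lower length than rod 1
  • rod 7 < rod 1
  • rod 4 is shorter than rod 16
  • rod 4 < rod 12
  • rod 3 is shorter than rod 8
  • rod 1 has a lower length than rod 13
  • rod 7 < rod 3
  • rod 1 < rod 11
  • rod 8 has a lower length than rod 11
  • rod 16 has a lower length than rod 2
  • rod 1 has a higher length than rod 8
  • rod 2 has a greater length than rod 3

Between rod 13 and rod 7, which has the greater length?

rod 13

Link the given pairs in sequence: rod 7 < rod 3; rod 3 < rod 4; rod 4 < rod 16; rod 16 < rod 2; rod 2 < rod 8; rod 8 < rod 1; rod 1 < rod 13.
Chaining these gives rod 7 < rod 3 < rod 4 < rod 16 < rod 2 < rod 8 < rod 1 < rod 13.
So rod 7 < rod 13; rod 13 is the longer of the two.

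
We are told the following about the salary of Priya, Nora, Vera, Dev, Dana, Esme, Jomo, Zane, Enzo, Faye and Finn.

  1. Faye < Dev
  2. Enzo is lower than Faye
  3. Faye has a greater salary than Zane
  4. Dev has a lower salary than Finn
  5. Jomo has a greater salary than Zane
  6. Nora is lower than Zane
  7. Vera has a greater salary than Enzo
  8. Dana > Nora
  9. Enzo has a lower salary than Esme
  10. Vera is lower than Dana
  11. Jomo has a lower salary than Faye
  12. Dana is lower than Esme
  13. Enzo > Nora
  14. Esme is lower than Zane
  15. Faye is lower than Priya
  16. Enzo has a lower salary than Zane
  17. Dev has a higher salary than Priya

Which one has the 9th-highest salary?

Piecing the relations together gives one ordering: Nora < Enzo < Vera < Dana < Esme < Zane < Jomo < Faye < Priya < Dev < Finn.
Counting 9 from the largest end gives Vera.

Vera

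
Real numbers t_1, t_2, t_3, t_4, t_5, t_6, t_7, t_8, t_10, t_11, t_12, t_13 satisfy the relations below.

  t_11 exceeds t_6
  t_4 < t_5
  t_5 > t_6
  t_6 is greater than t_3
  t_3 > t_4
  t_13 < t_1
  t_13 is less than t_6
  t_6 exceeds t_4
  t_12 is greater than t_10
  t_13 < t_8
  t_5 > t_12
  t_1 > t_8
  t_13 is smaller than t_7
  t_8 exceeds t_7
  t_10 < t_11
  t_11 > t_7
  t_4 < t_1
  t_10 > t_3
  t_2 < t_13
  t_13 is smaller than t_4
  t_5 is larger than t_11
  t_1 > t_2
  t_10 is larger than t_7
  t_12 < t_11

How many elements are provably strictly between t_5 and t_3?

Chaining upward from t_3 reaches: t_10, t_12, t_6, t_11.
Chaining downward from t_5 reaches: t_2, t_13, t_7, t_4, t_10, t_12, t_6, t_11.
Strictly between t_3 and t_5 are those in both lists: t_10, t_12, t_6, t_11 — 4 elements.

4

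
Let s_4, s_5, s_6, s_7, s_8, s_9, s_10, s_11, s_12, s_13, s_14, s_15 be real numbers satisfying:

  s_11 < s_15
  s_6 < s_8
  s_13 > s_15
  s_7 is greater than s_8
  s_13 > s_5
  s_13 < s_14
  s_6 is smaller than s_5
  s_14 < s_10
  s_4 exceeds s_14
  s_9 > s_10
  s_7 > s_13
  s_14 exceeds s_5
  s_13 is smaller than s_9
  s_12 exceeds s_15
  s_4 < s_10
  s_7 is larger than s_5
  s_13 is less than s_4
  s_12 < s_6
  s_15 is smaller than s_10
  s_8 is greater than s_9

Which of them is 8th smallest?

s_4

Chaining the given pairs: s_11 < s_15 < s_12 < s_6 < s_5 < s_13 < s_14 < s_4 < s_10 < s_9 < s_8 < s_7.
Counting 8 from the smallest end gives s_4.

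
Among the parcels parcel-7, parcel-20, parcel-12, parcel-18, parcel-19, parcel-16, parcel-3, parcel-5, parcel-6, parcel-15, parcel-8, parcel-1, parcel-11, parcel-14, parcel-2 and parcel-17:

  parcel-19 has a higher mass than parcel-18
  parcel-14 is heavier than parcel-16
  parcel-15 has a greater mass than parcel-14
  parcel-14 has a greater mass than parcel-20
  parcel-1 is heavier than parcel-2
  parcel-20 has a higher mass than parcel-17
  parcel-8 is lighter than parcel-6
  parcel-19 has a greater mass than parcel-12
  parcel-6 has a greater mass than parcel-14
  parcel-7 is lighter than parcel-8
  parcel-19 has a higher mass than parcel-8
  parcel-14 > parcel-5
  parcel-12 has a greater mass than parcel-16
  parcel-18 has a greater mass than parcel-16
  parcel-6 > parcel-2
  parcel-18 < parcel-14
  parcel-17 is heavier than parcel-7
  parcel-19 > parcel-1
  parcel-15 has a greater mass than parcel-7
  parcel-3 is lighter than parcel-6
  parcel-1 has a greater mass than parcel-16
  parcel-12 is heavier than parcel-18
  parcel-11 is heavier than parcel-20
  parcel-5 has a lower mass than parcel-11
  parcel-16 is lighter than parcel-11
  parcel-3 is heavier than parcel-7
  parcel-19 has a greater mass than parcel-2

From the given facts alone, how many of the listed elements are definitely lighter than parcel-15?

From parcel-15 the given relations immediately reach parcel-7, parcel-14.
From those, parcel-16, parcel-18, parcel-20, parcel-5 — 6 in total.
From those, parcel-17 — 7 in total.
Nothing else is reachable below parcel-15; 7 in all.

7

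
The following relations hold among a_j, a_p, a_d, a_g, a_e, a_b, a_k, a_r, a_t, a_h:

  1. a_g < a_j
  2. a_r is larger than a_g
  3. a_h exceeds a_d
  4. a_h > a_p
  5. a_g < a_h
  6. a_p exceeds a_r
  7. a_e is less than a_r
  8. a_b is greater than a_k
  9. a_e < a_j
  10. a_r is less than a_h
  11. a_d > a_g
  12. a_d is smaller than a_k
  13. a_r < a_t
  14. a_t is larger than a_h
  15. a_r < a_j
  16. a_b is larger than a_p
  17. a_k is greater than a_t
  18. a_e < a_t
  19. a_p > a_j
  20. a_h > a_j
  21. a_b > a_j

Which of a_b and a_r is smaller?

Chaining the given relations: a_r < a_j < a_p < a_h < a_t < a_k < a_b.
So a_r < a_b; a_r is the smaller of the two.

a_r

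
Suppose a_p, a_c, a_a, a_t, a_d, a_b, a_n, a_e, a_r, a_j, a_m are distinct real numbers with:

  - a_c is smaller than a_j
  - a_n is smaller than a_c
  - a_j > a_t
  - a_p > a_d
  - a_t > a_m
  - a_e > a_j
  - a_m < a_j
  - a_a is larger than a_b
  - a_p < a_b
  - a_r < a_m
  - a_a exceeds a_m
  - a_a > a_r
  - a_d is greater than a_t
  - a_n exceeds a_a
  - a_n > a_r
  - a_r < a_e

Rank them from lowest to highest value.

a_r < a_m < a_t < a_d < a_p < a_b < a_a < a_n < a_c < a_j < a_e

The consecutive links are each given: a_r < a_m; a_m < a_t; a_t < a_d; a_d < a_p; a_p < a_b; a_b < a_a; a_a < a_n; a_n < a_c; a_c < a_j; a_j < a_e.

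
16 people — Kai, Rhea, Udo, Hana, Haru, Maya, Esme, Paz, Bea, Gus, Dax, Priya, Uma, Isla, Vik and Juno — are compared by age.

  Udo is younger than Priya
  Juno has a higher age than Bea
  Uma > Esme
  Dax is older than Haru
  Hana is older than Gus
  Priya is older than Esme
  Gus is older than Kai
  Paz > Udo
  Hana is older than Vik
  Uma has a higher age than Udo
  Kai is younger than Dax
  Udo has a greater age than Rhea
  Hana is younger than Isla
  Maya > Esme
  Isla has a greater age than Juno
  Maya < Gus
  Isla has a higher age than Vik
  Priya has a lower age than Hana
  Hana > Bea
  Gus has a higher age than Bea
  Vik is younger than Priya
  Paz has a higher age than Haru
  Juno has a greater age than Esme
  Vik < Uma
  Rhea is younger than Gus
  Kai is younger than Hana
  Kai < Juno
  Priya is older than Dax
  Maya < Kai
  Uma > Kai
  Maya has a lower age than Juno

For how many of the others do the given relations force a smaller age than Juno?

The elements the relations force below Juno are Esme, Maya, Bea, Kai — no chain reaches any other.
That is 4.

4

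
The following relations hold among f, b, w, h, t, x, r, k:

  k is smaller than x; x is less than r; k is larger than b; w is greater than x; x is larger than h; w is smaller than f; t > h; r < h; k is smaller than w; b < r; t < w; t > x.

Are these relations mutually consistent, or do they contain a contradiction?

Chaining the given relations yields x < r < h, so x < h. But one relation states h < x. These cannot both hold.

inconsistent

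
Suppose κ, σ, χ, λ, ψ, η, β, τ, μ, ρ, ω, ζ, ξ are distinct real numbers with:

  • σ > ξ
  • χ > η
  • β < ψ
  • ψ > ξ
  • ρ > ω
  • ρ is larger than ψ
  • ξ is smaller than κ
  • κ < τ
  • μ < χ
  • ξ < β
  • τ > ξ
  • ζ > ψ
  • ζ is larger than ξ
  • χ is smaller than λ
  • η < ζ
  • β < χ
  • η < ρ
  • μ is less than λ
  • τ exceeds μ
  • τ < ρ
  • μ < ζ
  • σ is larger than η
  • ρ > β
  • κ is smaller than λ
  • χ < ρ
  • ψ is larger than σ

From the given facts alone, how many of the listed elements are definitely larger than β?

From β the given relations immediately reach χ, ψ, ρ.
From those, λ, ζ — 5 in total.
No other element is forced above β by the given relations, so the count is 5.

5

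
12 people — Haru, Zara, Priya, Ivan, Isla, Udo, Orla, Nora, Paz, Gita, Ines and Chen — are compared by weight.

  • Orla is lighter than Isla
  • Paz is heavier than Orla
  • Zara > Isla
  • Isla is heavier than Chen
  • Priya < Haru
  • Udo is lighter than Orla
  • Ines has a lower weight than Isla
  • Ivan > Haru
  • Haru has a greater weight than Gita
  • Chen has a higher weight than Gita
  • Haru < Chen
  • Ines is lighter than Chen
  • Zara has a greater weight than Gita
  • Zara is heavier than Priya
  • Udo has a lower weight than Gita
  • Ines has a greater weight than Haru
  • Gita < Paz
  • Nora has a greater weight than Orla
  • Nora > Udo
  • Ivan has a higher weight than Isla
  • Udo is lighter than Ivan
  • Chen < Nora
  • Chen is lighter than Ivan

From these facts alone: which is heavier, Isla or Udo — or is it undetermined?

The relevant relations are Udo < Gita; Gita < Haru; Haru < Ines; Ines < Chen; Chen < Isla.
Together: Udo < Gita < Haru < Ines < Chen < Isla.
So Isla is heavier.

Isla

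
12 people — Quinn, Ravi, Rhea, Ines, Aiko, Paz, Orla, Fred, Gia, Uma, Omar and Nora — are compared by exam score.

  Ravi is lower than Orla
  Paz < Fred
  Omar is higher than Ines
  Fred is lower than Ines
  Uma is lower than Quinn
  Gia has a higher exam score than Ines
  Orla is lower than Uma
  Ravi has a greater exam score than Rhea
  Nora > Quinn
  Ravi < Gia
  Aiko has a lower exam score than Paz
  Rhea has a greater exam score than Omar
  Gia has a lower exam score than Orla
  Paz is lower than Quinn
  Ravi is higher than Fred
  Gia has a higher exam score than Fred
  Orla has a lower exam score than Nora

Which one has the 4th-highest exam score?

Orla

The consecutive relations fix a unique order: Aiko < Paz < Fred < Ines < Omar < Rhea < Ravi < Gia < Orla < Uma < Quinn < Nora.
Counting 4 from the largest end gives Orla.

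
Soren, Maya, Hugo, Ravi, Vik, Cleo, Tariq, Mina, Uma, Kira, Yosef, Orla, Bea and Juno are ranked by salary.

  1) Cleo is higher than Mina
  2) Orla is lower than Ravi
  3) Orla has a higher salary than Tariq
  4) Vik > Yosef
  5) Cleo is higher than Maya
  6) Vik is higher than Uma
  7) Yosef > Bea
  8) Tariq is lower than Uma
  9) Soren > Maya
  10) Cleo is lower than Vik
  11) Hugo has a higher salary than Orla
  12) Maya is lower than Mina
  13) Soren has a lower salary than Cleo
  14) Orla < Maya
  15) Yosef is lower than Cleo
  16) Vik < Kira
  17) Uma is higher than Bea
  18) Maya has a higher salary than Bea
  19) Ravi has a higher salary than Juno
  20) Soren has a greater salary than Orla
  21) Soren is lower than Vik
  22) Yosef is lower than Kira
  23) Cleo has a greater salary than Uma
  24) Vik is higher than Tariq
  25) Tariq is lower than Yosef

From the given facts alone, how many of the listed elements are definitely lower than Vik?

9

The elements the relations force below Vik are Tariq, Orla, Bea, Uma, Maya, Mina, Yosef, Soren, Cleo — no chain reaches any other.
That is 9.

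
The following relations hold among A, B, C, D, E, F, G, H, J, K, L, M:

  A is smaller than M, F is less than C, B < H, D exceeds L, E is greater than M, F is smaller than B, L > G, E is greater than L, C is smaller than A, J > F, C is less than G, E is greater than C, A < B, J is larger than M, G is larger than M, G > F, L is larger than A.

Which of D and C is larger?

D

The relevant relations are C < A; A < M; M < G; G < L; L < D.
Together: C < A < M < G < L < D.
So C < D; D is the larger of the two.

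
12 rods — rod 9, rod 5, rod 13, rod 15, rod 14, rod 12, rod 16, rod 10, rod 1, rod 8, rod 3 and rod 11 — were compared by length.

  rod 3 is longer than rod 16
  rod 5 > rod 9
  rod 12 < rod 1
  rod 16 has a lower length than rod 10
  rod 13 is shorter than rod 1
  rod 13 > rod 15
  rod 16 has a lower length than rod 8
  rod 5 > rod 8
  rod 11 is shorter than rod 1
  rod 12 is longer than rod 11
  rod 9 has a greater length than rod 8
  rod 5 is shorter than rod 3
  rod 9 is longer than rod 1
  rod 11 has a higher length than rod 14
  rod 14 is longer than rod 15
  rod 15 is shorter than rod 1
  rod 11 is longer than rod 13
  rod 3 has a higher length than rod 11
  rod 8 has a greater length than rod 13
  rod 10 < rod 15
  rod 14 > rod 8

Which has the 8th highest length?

rod 8

Chaining the given pairs: rod 16 < rod 10 < rod 15 < rod 13 < rod 8 < rod 14 < rod 11 < rod 12 < rod 1 < rod 9 < rod 5 < rod 3.
The 8th largest is rod 8.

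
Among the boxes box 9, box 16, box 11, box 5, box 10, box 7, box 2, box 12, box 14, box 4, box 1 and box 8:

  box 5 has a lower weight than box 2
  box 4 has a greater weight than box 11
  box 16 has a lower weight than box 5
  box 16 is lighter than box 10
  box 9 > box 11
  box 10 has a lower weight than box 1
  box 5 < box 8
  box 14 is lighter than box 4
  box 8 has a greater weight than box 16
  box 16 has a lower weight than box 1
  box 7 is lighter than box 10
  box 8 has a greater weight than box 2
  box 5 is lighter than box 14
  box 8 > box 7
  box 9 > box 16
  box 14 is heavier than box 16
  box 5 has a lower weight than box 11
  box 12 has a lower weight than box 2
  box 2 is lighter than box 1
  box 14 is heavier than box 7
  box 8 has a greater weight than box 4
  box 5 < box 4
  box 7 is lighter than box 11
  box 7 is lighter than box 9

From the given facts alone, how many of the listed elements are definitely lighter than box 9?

4

From box 9 the given relations immediately reach box 16, box 7, box 11.
From those, box 5 — 4 in total.
Nothing else is reachable below box 9; 4 in all.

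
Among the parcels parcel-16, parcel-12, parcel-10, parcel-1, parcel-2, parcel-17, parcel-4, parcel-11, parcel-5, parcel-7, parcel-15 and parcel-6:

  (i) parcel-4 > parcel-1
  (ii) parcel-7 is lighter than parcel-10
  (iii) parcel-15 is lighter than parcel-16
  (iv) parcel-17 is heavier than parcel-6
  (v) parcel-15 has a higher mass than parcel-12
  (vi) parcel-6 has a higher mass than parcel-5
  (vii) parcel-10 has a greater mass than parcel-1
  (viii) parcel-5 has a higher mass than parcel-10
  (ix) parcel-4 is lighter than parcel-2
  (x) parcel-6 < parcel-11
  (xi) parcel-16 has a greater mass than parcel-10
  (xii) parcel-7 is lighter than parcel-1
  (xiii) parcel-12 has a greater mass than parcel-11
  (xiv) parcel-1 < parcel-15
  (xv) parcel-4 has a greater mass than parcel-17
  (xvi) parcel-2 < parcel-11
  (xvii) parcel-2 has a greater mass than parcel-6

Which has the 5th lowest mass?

parcel-6

Chaining the given pairs: parcel-7 < parcel-1 < parcel-10 < parcel-5 < parcel-6 < parcel-17 < parcel-4 < parcel-2 < parcel-11 < parcel-12 < parcel-15 < parcel-16.
Counting 5 from the smallest end gives parcel-6.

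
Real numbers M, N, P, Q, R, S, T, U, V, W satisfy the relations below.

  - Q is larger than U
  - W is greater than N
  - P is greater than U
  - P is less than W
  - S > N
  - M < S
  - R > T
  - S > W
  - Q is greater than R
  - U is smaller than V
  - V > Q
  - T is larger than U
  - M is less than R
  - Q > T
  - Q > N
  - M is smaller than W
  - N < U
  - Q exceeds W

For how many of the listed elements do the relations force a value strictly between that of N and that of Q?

5

The relations place N below Q. An element lies strictly between them when it is forced above N and also forced below Q.
Above N: {U, T, R, P, W, V, S}. Below Q: {M, U, T, R, P, W}.
Intersection: {U, T, R, P, W} — 5.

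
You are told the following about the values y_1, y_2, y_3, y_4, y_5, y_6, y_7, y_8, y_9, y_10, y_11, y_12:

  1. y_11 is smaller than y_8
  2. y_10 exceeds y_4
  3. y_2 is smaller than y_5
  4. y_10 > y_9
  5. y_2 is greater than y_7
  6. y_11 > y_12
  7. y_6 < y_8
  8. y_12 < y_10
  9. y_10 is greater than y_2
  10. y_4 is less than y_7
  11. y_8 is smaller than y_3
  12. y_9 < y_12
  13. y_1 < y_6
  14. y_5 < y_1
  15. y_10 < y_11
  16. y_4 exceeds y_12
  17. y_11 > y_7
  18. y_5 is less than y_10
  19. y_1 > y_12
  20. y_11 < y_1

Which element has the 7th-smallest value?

Piecing the relations together gives one ordering: y_9 < y_12 < y_4 < y_7 < y_2 < y_5 < y_10 < y_11 < y_1 < y_6 < y_8 < y_3.
Counting 7 from the smallest end gives y_10.

y_10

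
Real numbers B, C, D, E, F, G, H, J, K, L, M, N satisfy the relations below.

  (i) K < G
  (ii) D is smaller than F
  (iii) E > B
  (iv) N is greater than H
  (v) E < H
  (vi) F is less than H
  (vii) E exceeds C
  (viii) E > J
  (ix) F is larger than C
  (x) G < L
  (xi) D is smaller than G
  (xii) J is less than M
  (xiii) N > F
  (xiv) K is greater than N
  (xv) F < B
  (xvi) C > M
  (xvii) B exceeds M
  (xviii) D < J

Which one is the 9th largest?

C

Piecing the relations together gives one ordering: D < J < M < C < F < B < E < H < N < K < G < L.
The 9th largest is C.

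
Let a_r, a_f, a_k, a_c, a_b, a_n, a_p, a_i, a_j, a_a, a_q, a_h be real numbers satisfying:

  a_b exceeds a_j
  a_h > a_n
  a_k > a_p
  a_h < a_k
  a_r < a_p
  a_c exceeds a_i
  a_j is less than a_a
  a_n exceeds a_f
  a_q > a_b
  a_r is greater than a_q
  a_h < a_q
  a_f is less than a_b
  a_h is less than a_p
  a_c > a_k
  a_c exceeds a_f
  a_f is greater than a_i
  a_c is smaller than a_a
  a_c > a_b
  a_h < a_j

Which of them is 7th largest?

a_b

Piecing the relations together gives one ordering: a_i < a_f < a_n < a_h < a_j < a_b < a_q < a_r < a_p < a_k < a_c < a_a.
The 7th largest is a_b.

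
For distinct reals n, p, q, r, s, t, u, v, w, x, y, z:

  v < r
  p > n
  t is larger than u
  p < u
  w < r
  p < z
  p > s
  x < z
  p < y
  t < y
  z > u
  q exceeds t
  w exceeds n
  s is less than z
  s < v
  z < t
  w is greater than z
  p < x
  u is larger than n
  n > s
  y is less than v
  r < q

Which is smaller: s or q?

s

s < n and n < p give s < p.
Then p < x extends the chain to x.
Then x < z extends the chain to z.
With z < t: s < n < p < x < z < t.
Then t < y extends the chain to y.
Then y < v extends the chain to v.
With v < r: s < n < p < x < z < t < y < v < r.
With r < q: s < n < p < x < z < t < y < v < r < q.
So s < q; s is the smaller of the two.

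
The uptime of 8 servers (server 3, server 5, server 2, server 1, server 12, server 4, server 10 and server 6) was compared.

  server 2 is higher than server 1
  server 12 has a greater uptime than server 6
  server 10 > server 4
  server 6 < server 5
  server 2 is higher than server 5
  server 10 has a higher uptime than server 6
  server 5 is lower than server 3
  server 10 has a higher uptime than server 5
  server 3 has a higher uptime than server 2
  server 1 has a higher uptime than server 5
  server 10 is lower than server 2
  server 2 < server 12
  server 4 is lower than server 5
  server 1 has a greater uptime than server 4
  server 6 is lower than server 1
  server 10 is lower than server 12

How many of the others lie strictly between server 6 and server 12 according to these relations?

Chaining upward from server 6 reaches: server 5, server 10, server 1, server 2, server 3.
Chaining downward from server 12 reaches: server 4, server 5, server 10, server 1, server 2.
Strictly between server 6 and server 12 are those in both lists: server 5, server 10, server 1, server 2 — 4 elements.

4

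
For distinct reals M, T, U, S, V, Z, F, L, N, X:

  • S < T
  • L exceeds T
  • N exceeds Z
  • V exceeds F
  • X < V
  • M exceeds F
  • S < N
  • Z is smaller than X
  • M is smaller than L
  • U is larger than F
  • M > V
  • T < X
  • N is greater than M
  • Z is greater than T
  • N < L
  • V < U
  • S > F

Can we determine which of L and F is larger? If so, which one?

L

Link the given pairs in sequence: F < S; S < T; T < Z; Z < X; X < V; V < M; M < N; N < L.
Chaining these gives F < S < T < Z < X < V < M < N < L.
So L is larger.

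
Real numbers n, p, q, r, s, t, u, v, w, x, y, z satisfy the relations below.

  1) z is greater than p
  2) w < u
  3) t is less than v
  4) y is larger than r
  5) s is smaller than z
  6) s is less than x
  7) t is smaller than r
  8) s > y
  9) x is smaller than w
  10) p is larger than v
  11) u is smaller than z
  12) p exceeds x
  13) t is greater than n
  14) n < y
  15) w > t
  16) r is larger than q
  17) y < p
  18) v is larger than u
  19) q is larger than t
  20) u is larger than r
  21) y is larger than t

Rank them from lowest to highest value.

n < t < q < r < y < s < x < w < u < v < p < z

Nothing is placed below n, so it is least; from there n < t; t < q; q < r; r < y; y < s; s < x; x < w; w < u; u < v; v < p; p < z, each given directly.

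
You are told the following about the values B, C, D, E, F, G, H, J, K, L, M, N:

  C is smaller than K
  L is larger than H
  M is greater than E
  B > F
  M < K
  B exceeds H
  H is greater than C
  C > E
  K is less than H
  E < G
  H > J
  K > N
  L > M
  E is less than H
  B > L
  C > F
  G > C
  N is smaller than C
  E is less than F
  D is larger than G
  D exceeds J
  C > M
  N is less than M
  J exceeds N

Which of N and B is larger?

B

N < M and M < C give N < C.
Then C < K extends the chain to K.
Then K < H extends the chain to H.
Then H < L extends the chain to L.
Then L < B extends the chain to B.
So N < B; B is the larger of the two.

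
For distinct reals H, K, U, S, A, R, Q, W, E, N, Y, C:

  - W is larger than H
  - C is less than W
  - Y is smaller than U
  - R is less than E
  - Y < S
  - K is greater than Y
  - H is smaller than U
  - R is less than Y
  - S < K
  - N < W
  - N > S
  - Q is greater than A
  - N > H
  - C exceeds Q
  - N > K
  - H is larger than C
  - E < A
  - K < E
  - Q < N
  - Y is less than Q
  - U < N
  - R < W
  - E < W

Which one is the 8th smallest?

The consecutive relations fix a unique order: R < Y < S < K < E < A < Q < C < H < U < N < W.
The 8th smallest is C.

C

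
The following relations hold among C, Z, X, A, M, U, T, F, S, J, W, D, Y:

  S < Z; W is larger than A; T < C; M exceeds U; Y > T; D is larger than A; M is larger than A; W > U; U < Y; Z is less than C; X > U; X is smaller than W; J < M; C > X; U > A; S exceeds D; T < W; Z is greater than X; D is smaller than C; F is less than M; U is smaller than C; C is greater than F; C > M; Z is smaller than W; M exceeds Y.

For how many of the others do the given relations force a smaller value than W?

7

The elements the relations force below W are A, U, T, X, D, S, Z — no chain reaches any other.
That is 7.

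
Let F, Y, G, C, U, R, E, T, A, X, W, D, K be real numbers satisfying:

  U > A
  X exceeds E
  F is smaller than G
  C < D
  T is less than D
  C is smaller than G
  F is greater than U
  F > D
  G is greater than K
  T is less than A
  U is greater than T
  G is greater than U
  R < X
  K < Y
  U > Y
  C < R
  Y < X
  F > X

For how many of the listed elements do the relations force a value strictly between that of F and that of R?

The relations place R below F. An element lies strictly between them when it is forced above R and also forced below F.
Above R: {X, G}. Below F: {C, E, T, K, A, D, Y, X, U}.
Intersection: {X} — 1.

1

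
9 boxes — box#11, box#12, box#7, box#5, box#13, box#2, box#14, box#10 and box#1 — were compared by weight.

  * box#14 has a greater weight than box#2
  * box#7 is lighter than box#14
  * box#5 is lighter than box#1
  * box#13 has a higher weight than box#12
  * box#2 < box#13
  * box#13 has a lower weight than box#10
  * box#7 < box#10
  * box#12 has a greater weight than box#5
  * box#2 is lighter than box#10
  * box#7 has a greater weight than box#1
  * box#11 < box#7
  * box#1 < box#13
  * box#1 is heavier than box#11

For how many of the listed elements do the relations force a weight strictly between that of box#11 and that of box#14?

2

The relations place box#11 below box#14. An element lies strictly between them when it is forced above box#11 and also forced below box#14.
Above box#11: {box#1, box#7, box#13, box#10}. Below box#14: {box#5, box#1, box#7, box#2}.
Intersection: {box#1, box#7} — 2.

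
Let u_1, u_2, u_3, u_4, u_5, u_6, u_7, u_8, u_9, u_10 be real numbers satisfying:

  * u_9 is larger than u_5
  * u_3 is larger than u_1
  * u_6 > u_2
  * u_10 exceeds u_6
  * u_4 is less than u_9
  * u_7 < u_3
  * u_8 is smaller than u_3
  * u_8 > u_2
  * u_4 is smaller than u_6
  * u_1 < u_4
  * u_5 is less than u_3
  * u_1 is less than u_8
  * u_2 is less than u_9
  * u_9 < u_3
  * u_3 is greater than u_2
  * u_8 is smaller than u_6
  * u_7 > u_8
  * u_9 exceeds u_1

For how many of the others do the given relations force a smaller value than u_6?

Directly below u_6: u_2, u_8, u_4.
One step further: u_1 (4 so far).
No other element is forced below u_6 by the given relations, so the count is 4.

4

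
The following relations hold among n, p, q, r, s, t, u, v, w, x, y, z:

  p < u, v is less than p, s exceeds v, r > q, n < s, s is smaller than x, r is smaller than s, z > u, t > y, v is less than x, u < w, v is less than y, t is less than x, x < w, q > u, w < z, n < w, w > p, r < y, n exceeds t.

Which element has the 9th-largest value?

Piecing the relations together gives one ordering: v < p < u < q < r < y < t < n < s < x < w < z.
The 9th largest is q.

q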